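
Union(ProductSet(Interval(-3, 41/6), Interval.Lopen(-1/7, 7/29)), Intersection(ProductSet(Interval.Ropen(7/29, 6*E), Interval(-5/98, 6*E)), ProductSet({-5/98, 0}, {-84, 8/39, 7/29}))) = ProductSet(Interval(-3, 41/6), Interval.Lopen(-1/7, 7/29))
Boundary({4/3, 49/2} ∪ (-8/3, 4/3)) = {-8/3, 4/3, 49/2}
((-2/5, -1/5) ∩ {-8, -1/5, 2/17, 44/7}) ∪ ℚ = ℚ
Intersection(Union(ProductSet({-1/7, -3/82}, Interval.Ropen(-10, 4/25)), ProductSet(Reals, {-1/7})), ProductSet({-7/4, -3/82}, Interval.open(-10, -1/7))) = ProductSet({-3/82}, Interval.open(-10, -1/7))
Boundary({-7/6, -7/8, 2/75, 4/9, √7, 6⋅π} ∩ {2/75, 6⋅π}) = {2/75, 6⋅π}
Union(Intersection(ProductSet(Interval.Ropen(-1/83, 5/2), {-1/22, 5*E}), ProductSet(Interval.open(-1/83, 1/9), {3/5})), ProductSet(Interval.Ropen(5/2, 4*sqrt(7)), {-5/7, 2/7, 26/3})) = ProductSet(Interval.Ropen(5/2, 4*sqrt(7)), {-5/7, 2/7, 26/3})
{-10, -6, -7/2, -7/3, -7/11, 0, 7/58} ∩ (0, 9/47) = {7/58}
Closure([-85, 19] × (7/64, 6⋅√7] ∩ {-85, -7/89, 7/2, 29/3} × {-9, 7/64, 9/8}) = {-85, -7/89, 7/2, 29/3} × {9/8}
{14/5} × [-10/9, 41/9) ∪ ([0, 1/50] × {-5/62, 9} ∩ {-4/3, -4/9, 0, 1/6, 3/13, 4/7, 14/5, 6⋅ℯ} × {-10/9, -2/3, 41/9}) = {14/5} × [-10/9, 41/9)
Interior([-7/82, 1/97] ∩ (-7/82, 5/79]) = (-7/82, 1/97)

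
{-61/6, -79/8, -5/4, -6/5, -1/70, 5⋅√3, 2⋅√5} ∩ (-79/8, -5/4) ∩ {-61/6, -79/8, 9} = ∅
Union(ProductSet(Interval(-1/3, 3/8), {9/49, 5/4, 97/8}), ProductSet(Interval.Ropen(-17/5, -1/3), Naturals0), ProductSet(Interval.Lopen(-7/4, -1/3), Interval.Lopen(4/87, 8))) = Union(ProductSet(Interval.Ropen(-17/5, -1/3), Naturals0), ProductSet(Interval.Lopen(-7/4, -1/3), Interval.Lopen(4/87, 8)), ProductSet(Interval(-1/3, 3/8), {9/49, 5/4, 97/8}))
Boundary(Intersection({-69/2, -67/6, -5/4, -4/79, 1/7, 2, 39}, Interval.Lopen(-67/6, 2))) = {-5/4, -4/79, 1/7, 2}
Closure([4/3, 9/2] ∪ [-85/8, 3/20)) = [-85/8, 3/20] ∪ [4/3, 9/2]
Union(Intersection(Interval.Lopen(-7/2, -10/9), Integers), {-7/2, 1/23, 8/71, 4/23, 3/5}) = Union({-7/2, 1/23, 8/71, 4/23, 3/5}, Range(-3, -1, 1))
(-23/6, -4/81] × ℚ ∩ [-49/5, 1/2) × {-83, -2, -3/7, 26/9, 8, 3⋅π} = (-23/6, -4/81] × {-83, -2, -3/7, 26/9, 8}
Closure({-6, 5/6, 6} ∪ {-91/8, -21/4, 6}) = {-91/8, -6, -21/4, 5/6, 6}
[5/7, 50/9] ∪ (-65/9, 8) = (-65/9, 8)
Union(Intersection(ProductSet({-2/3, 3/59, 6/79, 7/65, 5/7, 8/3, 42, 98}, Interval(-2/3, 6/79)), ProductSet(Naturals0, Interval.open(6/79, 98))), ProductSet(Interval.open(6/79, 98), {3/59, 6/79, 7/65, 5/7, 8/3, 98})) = ProductSet(Interval.open(6/79, 98), {3/59, 6/79, 7/65, 5/7, 8/3, 98})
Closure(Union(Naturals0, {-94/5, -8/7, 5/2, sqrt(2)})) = Union({-94/5, -8/7, 5/2, sqrt(2)}, Naturals0)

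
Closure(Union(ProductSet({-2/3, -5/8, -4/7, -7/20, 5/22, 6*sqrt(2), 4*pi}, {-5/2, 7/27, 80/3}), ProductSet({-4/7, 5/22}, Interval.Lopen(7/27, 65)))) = Union(ProductSet({-4/7, 5/22}, Interval(7/27, 65)), ProductSet({-2/3, -5/8, -4/7, -7/20, 5/22, 6*sqrt(2), 4*pi}, {-5/2, 7/27, 80/3}))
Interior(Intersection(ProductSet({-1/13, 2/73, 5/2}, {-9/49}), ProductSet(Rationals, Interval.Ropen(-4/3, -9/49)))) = EmptySet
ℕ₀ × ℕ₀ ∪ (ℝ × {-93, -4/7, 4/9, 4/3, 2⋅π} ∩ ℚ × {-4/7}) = (ℕ₀ × ℕ₀) ∪ (ℚ × {-4/7})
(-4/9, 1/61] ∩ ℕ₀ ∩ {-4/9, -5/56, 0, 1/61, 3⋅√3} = {0}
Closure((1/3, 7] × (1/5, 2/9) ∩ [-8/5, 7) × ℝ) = ({1/3, 7} × [1/5, 2/9]) ∪ ([1/3, 7] × {1/5, 2/9}) ∪ ((1/3, 7) × (1/5, 2/9))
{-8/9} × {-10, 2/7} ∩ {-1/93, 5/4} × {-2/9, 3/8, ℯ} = ∅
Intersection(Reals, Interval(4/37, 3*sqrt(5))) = Interval(4/37, 3*sqrt(5))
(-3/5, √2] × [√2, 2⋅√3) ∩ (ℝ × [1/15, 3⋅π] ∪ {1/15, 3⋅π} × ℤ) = (-3/5, √2] × [√2, 2⋅√3)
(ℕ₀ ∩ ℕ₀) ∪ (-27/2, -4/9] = (-27/2, -4/9] ∪ ℕ₀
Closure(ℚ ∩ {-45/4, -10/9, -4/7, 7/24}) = {-45/4, -10/9, -4/7, 7/24}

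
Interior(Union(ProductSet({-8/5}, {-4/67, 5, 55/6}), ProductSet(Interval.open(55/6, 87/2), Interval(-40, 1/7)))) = ProductSet(Interval.open(55/6, 87/2), Interval.open(-40, 1/7))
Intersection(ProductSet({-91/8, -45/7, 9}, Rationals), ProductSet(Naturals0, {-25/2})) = ProductSet({9}, {-25/2})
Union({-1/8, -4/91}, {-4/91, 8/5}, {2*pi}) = {-1/8, -4/91, 8/5, 2*pi}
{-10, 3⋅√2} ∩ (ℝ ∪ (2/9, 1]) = {-10, 3⋅√2}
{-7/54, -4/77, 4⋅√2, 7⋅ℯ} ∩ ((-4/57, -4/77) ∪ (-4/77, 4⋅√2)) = ∅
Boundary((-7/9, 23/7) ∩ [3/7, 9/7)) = {3/7, 9/7}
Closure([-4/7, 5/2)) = [-4/7, 5/2]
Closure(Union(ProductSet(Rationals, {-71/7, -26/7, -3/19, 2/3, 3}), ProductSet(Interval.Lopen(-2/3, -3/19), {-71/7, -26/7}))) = ProductSet(Reals, {-71/7, -26/7, -3/19, 2/3, 3})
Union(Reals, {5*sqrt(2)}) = Reals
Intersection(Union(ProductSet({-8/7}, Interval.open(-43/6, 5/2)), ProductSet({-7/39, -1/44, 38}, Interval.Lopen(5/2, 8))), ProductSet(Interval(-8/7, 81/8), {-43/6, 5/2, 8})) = ProductSet({-7/39, -1/44}, {8})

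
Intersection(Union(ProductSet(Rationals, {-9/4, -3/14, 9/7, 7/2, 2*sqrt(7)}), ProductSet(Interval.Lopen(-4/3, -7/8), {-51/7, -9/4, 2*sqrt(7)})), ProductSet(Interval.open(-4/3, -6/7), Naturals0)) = EmptySet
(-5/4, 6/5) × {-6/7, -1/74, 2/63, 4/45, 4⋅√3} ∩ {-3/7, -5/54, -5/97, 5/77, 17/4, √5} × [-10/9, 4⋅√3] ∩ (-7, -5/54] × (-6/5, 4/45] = {-3/7, -5/54} × {-6/7, -1/74, 2/63, 4/45}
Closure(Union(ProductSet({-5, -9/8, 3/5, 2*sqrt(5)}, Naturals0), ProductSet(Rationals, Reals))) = ProductSet(Reals, Reals)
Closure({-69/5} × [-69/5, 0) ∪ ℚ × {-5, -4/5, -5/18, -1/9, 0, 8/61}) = ({-69/5} × [-69/5, 0]) ∪ (ℝ × {-5, -4/5, -5/18, -1/9, 0, 8/61})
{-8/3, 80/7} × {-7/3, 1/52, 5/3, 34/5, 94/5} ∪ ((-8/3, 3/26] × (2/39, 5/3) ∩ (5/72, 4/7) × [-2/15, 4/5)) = ({-8/3, 80/7} × {-7/3, 1/52, 5/3, 34/5, 94/5}) ∪ ((5/72, 3/26] × (2/39, 4/5))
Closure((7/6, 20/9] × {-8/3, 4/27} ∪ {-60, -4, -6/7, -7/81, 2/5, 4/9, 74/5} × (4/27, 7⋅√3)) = ([7/6, 20/9] × {-8/3, 4/27}) ∪ ({-60, -4, -6/7, -7/81, 2/5, 4/9, 74/5} × [4/27, 7⋅√3])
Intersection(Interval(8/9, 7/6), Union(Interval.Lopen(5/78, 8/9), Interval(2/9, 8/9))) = {8/9}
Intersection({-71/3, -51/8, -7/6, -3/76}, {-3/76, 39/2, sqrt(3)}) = {-3/76}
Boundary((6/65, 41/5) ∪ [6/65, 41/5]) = {6/65, 41/5}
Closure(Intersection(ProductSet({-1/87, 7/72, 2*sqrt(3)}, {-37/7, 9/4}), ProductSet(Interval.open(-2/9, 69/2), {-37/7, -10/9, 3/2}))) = ProductSet({-1/87, 7/72, 2*sqrt(3)}, {-37/7})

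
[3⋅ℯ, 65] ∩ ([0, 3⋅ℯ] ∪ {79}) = {3⋅ℯ}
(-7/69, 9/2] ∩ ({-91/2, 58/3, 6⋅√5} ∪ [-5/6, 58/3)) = (-7/69, 9/2]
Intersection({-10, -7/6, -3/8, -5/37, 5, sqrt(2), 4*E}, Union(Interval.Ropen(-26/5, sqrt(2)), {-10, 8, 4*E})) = {-10, -7/6, -3/8, -5/37, 4*E}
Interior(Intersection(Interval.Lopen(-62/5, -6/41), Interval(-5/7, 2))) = Interval.open(-5/7, -6/41)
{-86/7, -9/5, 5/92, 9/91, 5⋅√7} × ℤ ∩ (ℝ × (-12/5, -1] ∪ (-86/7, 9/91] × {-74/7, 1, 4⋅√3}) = ({-9/5, 5/92, 9/91} × {1}) ∪ ({-86/7, -9/5, 5/92, 9/91, 5⋅√7} × {-2, -1})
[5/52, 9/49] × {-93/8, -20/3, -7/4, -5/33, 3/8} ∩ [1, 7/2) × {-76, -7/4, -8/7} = ∅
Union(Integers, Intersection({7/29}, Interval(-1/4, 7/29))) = Union({7/29}, Integers)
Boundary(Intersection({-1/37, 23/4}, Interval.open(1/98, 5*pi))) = {23/4}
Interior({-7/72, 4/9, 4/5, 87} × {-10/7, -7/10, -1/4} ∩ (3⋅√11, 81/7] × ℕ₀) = ∅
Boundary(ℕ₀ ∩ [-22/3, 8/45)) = {0}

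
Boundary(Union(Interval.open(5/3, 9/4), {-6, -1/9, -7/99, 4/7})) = {-6, -1/9, -7/99, 4/7, 5/3, 9/4}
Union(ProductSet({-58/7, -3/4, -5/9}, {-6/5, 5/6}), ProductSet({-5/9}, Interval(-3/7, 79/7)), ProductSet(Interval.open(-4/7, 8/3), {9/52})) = Union(ProductSet({-5/9}, Interval(-3/7, 79/7)), ProductSet({-58/7, -3/4, -5/9}, {-6/5, 5/6}), ProductSet(Interval.open(-4/7, 8/3), {9/52}))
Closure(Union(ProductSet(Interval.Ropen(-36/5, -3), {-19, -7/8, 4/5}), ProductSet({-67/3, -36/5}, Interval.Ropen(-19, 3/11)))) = Union(ProductSet({-67/3, -36/5}, Interval(-19, 3/11)), ProductSet(Interval(-36/5, -3), {-19, -7/8, 4/5}))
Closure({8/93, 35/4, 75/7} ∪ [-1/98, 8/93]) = [-1/98, 8/93] ∪ {35/4, 75/7}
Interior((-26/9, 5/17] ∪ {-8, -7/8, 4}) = (-26/9, 5/17)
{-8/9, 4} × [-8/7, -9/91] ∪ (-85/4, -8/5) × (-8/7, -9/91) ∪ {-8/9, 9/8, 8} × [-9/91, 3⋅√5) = ({-8/9, 4} × [-8/7, -9/91]) ∪ ((-85/4, -8/5) × (-8/7, -9/91)) ∪ ({-8/9, 9/8, 8} × [-9/91, 3⋅√5))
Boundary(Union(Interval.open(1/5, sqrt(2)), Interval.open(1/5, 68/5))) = {1/5, 68/5}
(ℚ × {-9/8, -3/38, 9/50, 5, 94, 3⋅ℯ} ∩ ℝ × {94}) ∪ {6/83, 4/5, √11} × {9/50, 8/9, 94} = (ℚ × {94}) ∪ ({6/83, 4/5, √11} × {9/50, 8/9, 94})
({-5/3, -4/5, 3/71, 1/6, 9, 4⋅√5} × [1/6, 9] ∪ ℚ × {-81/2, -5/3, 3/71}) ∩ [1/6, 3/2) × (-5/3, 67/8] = ({1/6} × [1/6, 67/8]) ∪ ((ℚ ∩ [1/6, 3/2)) × {3/71})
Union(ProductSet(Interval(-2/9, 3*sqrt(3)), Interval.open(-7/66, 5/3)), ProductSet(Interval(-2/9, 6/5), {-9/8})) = Union(ProductSet(Interval(-2/9, 6/5), {-9/8}), ProductSet(Interval(-2/9, 3*sqrt(3)), Interval.open(-7/66, 5/3)))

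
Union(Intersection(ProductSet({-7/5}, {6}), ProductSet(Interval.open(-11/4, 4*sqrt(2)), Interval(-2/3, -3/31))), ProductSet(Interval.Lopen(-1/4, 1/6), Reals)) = ProductSet(Interval.Lopen(-1/4, 1/6), Reals)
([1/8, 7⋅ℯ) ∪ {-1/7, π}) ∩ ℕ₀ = {1, 2, …, 19}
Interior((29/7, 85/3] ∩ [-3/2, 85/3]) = (29/7, 85/3)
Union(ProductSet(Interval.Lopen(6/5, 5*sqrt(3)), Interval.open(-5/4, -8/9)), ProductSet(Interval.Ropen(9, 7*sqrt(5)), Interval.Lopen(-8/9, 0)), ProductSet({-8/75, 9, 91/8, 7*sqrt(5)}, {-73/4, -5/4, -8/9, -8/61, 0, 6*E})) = Union(ProductSet({-8/75, 9, 91/8, 7*sqrt(5)}, {-73/4, -5/4, -8/9, -8/61, 0, 6*E}), ProductSet(Interval.Lopen(6/5, 5*sqrt(3)), Interval.open(-5/4, -8/9)), ProductSet(Interval.Ropen(9, 7*sqrt(5)), Interval.Lopen(-8/9, 0)))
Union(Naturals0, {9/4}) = Union({9/4}, Naturals0)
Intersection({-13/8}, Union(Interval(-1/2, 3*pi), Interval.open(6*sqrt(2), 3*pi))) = EmptySet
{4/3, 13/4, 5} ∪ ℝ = ℝ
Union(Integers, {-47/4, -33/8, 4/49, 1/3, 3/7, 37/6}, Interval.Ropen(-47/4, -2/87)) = Union({4/49, 1/3, 3/7, 37/6}, Integers, Interval.Ropen(-47/4, -2/87))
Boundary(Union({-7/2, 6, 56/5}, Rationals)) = Reals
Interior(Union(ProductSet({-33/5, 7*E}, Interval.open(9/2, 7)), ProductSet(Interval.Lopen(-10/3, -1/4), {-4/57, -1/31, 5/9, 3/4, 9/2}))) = EmptySet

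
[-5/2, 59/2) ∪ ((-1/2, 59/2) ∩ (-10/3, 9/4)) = [-5/2, 59/2)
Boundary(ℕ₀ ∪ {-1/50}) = {-1/50} ∪ ℕ₀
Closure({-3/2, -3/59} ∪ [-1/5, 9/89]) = {-3/2} ∪ [-1/5, 9/89]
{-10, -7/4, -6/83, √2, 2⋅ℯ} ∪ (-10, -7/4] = [-10, -7/4] ∪ {-6/83, √2, 2⋅ℯ}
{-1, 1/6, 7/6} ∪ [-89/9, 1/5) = [-89/9, 1/5) ∪ {7/6}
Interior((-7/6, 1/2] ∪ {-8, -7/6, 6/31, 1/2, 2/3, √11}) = (-7/6, 1/2)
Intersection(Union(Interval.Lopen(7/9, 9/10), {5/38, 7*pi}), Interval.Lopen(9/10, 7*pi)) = {7*pi}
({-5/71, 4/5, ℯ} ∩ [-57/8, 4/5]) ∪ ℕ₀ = {-5/71, 4/5} ∪ ℕ₀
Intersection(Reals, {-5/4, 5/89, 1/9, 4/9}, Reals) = {-5/4, 5/89, 1/9, 4/9}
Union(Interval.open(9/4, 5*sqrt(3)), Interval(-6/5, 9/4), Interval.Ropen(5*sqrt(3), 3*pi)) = Interval.Ropen(-6/5, 3*pi)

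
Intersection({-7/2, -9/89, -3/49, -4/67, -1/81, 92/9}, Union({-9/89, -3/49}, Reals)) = {-7/2, -9/89, -3/49, -4/67, -1/81, 92/9}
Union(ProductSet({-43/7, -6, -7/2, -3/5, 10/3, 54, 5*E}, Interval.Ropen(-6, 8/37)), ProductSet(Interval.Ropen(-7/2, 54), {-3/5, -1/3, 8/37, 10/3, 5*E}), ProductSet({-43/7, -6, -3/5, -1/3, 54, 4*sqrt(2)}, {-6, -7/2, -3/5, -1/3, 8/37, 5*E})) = Union(ProductSet({-43/7, -6, -3/5, -1/3, 54, 4*sqrt(2)}, {-6, -7/2, -3/5, -1/3, 8/37, 5*E}), ProductSet({-43/7, -6, -7/2, -3/5, 10/3, 54, 5*E}, Interval.Ropen(-6, 8/37)), ProductSet(Interval.Ropen(-7/2, 54), {-3/5, -1/3, 8/37, 10/3, 5*E}))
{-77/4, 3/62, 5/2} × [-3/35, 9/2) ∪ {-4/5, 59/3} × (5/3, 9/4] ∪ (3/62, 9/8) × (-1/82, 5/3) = ({-4/5, 59/3} × (5/3, 9/4]) ∪ ({-77/4, 3/62, 5/2} × [-3/35, 9/2)) ∪ ((3/62, 9/8) × (-1/82, 5/3))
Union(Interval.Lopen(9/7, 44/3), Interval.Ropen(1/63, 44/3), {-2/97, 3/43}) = Union({-2/97}, Interval(1/63, 44/3))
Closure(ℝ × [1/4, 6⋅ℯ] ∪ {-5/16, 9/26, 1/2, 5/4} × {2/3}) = ℝ × [1/4, 6⋅ℯ]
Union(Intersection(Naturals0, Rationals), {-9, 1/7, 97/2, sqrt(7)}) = Union({-9, 1/7, 97/2, sqrt(7)}, Naturals0)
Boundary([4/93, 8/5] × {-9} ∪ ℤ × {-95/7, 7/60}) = (ℤ × {-95/7, 7/60}) ∪ ([4/93, 8/5] × {-9})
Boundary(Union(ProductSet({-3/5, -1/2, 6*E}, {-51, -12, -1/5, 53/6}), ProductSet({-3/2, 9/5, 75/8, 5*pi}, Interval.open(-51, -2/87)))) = Union(ProductSet({-3/5, -1/2, 6*E}, {-51, -12, -1/5, 53/6}), ProductSet({-3/2, 9/5, 75/8, 5*pi}, Interval(-51, -2/87)))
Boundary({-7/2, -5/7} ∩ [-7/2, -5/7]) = {-7/2, -5/7}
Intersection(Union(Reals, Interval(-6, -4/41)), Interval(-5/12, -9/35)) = Interval(-5/12, -9/35)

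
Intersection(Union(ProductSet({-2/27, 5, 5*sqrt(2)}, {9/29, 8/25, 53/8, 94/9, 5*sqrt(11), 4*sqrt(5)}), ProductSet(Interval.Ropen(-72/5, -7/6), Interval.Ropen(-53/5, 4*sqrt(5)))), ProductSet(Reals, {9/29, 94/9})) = Union(ProductSet({-2/27, 5, 5*sqrt(2)}, {9/29, 94/9}), ProductSet(Interval.Ropen(-72/5, -7/6), {9/29}))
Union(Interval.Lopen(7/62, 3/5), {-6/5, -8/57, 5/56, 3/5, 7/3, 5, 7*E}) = Union({-6/5, -8/57, 5/56, 7/3, 5, 7*E}, Interval.Lopen(7/62, 3/5))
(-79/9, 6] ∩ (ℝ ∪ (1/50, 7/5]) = (-79/9, 6]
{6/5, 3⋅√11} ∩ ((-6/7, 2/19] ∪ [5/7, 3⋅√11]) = {6/5, 3⋅√11}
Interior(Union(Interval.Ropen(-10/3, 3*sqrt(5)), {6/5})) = Interval.open(-10/3, 3*sqrt(5))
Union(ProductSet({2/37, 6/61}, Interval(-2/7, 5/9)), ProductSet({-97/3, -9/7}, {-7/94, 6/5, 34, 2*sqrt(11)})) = Union(ProductSet({-97/3, -9/7}, {-7/94, 6/5, 34, 2*sqrt(11)}), ProductSet({2/37, 6/61}, Interval(-2/7, 5/9)))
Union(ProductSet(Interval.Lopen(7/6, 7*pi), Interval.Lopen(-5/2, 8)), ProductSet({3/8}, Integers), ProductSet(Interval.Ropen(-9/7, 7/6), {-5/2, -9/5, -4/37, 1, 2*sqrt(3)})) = Union(ProductSet({3/8}, Integers), ProductSet(Interval.Ropen(-9/7, 7/6), {-5/2, -9/5, -4/37, 1, 2*sqrt(3)}), ProductSet(Interval.Lopen(7/6, 7*pi), Interval.Lopen(-5/2, 8)))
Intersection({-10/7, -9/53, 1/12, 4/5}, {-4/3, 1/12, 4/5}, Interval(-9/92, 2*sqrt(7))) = {1/12, 4/5}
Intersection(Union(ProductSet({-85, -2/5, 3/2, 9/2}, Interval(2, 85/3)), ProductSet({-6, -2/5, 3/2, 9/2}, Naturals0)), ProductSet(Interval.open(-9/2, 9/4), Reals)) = ProductSet({-2/5, 3/2}, Union(Interval(2, 85/3), Naturals0))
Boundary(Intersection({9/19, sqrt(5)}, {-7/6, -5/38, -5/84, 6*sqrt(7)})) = EmptySet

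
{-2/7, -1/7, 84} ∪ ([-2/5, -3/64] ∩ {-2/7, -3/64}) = {-2/7, -1/7, -3/64, 84}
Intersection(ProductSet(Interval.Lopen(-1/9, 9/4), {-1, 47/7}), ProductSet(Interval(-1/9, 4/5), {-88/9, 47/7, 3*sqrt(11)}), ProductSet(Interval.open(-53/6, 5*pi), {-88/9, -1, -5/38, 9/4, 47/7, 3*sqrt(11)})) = ProductSet(Interval.Lopen(-1/9, 4/5), {47/7})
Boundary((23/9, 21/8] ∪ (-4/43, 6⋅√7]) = {-4/43, 6⋅√7}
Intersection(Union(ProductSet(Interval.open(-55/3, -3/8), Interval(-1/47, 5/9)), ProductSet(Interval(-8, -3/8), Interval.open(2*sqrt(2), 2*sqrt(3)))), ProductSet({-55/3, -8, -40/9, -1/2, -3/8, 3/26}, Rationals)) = Union(ProductSet({-8, -40/9, -1/2}, Intersection(Interval(-1/47, 5/9), Rationals)), ProductSet({-8, -40/9, -1/2, -3/8}, Intersection(Interval.open(2*sqrt(2), 2*sqrt(3)), Rationals)))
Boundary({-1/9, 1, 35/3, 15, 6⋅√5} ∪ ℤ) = ℤ ∪ {-1/9, 35/3, 6⋅√5}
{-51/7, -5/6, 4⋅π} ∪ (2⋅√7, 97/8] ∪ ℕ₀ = {-51/7, -5/6, 4⋅π} ∪ ℕ₀ ∪ (2⋅√7, 97/8]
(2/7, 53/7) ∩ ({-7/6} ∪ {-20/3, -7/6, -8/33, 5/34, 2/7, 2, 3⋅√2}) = {2, 3⋅√2}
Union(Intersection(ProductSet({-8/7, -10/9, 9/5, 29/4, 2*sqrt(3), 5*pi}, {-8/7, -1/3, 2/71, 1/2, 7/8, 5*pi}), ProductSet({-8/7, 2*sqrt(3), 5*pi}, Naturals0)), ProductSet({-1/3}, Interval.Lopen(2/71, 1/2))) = ProductSet({-1/3}, Interval.Lopen(2/71, 1/2))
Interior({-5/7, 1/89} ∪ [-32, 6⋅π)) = (-32, 6⋅π)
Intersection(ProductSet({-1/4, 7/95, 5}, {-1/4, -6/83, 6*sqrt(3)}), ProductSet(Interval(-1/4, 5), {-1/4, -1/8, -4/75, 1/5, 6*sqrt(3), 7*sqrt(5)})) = ProductSet({-1/4, 7/95, 5}, {-1/4, 6*sqrt(3)})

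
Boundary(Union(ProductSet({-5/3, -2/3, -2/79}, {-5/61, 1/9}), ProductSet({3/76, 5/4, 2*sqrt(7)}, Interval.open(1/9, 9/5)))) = Union(ProductSet({-5/3, -2/3, -2/79}, {-5/61, 1/9}), ProductSet({3/76, 5/4, 2*sqrt(7)}, Interval(1/9, 9/5)))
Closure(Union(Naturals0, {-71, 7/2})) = Union({-71, 7/2}, Naturals0)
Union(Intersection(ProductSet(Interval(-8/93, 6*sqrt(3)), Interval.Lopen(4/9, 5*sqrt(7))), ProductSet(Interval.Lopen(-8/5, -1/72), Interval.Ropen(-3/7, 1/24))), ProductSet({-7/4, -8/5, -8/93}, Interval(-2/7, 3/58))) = ProductSet({-7/4, -8/5, -8/93}, Interval(-2/7, 3/58))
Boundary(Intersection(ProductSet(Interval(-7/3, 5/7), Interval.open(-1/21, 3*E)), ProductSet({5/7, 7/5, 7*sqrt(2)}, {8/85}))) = ProductSet({5/7}, {8/85})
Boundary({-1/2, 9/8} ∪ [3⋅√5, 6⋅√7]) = {-1/2, 9/8, 3⋅√5, 6⋅√7}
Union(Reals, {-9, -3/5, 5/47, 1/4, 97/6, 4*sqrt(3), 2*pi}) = Reals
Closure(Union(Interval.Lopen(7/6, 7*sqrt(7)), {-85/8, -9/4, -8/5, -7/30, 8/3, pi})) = Union({-85/8, -9/4, -8/5, -7/30}, Interval(7/6, 7*sqrt(7)))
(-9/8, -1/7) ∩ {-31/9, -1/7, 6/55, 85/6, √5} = ∅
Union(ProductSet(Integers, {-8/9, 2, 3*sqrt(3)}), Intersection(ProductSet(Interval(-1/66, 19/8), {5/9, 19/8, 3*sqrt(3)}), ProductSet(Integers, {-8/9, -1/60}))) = ProductSet(Integers, {-8/9, 2, 3*sqrt(3)})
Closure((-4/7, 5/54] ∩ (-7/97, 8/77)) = [-7/97, 5/54]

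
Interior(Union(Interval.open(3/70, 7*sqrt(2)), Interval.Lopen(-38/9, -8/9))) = Union(Interval.open(-38/9, -8/9), Interval.open(3/70, 7*sqrt(2)))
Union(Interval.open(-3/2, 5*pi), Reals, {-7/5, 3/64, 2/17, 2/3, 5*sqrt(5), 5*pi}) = Interval(-oo, oo)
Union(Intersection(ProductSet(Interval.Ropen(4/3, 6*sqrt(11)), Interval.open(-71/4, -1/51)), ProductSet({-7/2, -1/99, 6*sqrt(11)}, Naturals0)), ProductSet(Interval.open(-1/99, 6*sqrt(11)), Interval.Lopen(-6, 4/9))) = ProductSet(Interval.open(-1/99, 6*sqrt(11)), Interval.Lopen(-6, 4/9))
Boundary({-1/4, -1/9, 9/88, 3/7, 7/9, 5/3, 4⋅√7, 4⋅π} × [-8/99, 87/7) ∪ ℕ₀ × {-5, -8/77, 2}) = (ℕ₀ × {-5, -8/77, 2}) ∪ ({-1/4, -1/9, 9/88, 3/7, 7/9, 5/3, 4⋅√7, 4⋅π} × [-8/99, 87/7])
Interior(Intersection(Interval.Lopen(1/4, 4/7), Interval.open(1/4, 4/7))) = Interval.open(1/4, 4/7)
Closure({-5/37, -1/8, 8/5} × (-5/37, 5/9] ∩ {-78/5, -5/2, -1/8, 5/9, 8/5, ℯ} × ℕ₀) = {-1/8, 8/5} × {0}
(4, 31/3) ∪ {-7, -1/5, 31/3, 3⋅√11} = {-7, -1/5} ∪ (4, 31/3]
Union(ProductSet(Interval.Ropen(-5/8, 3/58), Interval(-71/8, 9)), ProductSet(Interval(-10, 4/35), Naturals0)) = Union(ProductSet(Interval(-10, 4/35), Naturals0), ProductSet(Interval.Ropen(-5/8, 3/58), Interval(-71/8, 9)))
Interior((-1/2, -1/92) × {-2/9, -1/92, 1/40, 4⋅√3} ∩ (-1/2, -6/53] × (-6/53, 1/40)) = ∅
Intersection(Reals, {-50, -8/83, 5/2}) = {-50, -8/83, 5/2}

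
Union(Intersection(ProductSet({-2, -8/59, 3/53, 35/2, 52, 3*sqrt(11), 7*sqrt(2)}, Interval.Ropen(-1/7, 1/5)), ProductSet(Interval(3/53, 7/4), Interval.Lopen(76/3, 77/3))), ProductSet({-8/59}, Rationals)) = ProductSet({-8/59}, Rationals)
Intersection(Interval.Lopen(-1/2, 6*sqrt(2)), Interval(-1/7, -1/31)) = Interval(-1/7, -1/31)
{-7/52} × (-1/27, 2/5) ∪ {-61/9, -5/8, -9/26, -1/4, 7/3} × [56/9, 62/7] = ({-7/52} × (-1/27, 2/5)) ∪ ({-61/9, -5/8, -9/26, -1/4, 7/3} × [56/9, 62/7])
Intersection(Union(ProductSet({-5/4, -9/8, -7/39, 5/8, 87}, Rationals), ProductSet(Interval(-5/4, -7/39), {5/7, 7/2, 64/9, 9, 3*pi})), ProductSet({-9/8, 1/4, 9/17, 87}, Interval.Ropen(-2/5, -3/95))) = ProductSet({-9/8, 87}, Intersection(Interval.Ropen(-2/5, -3/95), Rationals))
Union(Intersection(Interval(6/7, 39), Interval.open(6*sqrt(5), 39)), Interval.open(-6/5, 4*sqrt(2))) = Union(Interval.open(-6/5, 4*sqrt(2)), Interval.open(6*sqrt(5), 39))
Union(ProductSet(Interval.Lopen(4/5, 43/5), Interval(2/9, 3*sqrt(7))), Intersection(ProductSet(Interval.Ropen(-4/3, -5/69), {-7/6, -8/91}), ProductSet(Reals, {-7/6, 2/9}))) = Union(ProductSet(Interval.Ropen(-4/3, -5/69), {-7/6}), ProductSet(Interval.Lopen(4/5, 43/5), Interval(2/9, 3*sqrt(7))))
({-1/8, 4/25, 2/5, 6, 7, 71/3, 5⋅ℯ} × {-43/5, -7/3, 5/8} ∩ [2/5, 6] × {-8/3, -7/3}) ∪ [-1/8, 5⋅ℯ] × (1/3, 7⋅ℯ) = ({2/5, 6} × {-7/3}) ∪ ([-1/8, 5⋅ℯ] × (1/3, 7⋅ℯ))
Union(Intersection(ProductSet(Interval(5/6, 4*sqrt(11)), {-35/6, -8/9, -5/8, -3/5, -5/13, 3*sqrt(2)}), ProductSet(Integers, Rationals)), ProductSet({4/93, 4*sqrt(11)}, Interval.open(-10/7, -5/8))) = Union(ProductSet({4/93, 4*sqrt(11)}, Interval.open(-10/7, -5/8)), ProductSet(Range(1, 14, 1), {-35/6, -8/9, -5/8, -3/5, -5/13}))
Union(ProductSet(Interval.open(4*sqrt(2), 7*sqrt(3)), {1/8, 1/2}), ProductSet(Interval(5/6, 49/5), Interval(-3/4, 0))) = Union(ProductSet(Interval(5/6, 49/5), Interval(-3/4, 0)), ProductSet(Interval.open(4*sqrt(2), 7*sqrt(3)), {1/8, 1/2}))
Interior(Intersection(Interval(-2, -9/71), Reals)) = Interval.open(-2, -9/71)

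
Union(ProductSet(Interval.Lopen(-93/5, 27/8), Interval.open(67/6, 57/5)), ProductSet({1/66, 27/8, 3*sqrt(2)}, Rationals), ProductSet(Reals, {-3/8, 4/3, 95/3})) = Union(ProductSet({1/66, 27/8, 3*sqrt(2)}, Rationals), ProductSet(Interval.Lopen(-93/5, 27/8), Interval.open(67/6, 57/5)), ProductSet(Reals, {-3/8, 4/3, 95/3}))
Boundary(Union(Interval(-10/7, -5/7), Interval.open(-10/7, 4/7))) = {-10/7, 4/7}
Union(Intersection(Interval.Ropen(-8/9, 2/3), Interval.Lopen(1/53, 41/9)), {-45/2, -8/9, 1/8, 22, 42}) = Union({-45/2, -8/9, 22, 42}, Interval.open(1/53, 2/3))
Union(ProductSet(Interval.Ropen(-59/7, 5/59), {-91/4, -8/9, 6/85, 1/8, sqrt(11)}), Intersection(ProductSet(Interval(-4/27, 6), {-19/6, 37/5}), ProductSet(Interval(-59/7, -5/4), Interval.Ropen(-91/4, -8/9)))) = ProductSet(Interval.Ropen(-59/7, 5/59), {-91/4, -8/9, 6/85, 1/8, sqrt(11)})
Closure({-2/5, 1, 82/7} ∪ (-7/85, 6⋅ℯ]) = {-2/5} ∪ [-7/85, 6⋅ℯ]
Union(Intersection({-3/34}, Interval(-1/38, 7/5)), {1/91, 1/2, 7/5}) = {1/91, 1/2, 7/5}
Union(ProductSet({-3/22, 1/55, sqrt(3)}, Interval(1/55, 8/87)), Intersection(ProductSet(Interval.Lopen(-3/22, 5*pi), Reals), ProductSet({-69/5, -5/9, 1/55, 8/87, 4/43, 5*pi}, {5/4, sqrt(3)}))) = Union(ProductSet({-3/22, 1/55, sqrt(3)}, Interval(1/55, 8/87)), ProductSet({1/55, 8/87, 4/43, 5*pi}, {5/4, sqrt(3)}))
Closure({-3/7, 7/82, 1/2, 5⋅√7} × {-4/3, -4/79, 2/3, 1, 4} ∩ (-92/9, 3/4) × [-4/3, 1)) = {-3/7, 7/82, 1/2} × {-4/3, -4/79, 2/3}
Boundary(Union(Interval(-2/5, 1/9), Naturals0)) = Union(Complement(Naturals0, Interval.open(-2/5, 1/9)), {-2/5, 1/9})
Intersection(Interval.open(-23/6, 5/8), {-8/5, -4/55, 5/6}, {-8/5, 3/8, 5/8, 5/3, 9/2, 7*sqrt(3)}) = {-8/5}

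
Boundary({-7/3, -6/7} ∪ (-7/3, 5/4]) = {-7/3, 5/4}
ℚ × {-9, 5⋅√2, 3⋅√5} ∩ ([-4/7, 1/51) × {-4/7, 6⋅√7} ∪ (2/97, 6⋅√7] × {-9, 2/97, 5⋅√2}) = (ℚ ∩ (2/97, 6⋅√7]) × {-9, 5⋅√2}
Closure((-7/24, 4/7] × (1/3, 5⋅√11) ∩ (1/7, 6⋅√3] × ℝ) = ({1/7, 4/7} × [1/3, 5⋅√11]) ∪ ([1/7, 4/7] × {1/3, 5⋅√11}) ∪ ((1/7, 4/7] × (1/3, 5⋅√11))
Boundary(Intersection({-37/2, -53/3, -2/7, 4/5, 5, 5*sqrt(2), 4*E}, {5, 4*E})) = {5, 4*E}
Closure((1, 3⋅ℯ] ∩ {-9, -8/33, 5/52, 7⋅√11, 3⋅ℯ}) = {3⋅ℯ}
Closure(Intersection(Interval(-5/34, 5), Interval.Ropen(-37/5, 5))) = Interval(-5/34, 5)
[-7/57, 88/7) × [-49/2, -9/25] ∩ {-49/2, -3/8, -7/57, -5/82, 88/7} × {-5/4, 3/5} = {-7/57, -5/82} × {-5/4}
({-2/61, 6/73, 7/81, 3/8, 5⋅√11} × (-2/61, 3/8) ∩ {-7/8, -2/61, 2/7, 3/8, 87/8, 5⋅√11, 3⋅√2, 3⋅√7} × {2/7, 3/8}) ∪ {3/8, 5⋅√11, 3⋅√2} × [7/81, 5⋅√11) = ({-2/61, 3/8, 5⋅√11} × {2/7}) ∪ ({3/8, 5⋅√11, 3⋅√2} × [7/81, 5⋅√11))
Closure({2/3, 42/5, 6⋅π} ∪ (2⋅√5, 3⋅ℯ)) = {2/3, 42/5, 6⋅π} ∪ [2⋅√5, 3⋅ℯ]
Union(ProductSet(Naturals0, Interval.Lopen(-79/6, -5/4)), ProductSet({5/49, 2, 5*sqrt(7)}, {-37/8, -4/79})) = Union(ProductSet({5/49, 2, 5*sqrt(7)}, {-37/8, -4/79}), ProductSet(Naturals0, Interval.Lopen(-79/6, -5/4)))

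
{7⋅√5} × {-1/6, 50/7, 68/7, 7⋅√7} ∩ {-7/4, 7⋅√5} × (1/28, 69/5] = {7⋅√5} × {50/7, 68/7}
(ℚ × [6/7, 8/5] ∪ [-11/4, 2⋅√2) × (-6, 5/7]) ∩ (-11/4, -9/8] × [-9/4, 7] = ((-11/4, -9/8] × [-9/4, 5/7]) ∪ ((ℚ ∩ (-11/4, -9/8]) × [6/7, 8/5])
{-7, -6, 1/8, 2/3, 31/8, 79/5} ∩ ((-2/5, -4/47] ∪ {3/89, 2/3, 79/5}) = {2/3, 79/5}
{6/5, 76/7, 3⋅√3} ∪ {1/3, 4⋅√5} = {1/3, 6/5, 76/7, 3⋅√3, 4⋅√5}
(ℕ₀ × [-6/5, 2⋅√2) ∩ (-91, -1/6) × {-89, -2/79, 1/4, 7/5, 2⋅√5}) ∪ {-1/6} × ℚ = {-1/6} × ℚ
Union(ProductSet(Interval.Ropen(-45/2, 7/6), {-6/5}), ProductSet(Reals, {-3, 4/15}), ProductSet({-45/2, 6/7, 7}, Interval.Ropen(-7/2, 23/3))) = Union(ProductSet({-45/2, 6/7, 7}, Interval.Ropen(-7/2, 23/3)), ProductSet(Interval.Ropen(-45/2, 7/6), {-6/5}), ProductSet(Reals, {-3, 4/15}))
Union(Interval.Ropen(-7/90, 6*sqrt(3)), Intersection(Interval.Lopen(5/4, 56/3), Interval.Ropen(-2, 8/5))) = Interval.Ropen(-7/90, 6*sqrt(3))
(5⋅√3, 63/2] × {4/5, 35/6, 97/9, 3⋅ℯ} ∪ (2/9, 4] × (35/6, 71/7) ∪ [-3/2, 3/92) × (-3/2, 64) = ([-3/2, 3/92) × (-3/2, 64)) ∪ ((2/9, 4] × (35/6, 71/7)) ∪ ((5⋅√3, 63/2] × {4/5, 35/6, 97/9, 3⋅ℯ})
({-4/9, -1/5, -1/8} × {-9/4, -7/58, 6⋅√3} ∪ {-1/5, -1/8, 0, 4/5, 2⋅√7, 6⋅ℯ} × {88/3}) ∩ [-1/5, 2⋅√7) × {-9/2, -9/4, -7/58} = {-1/5, -1/8} × {-9/4, -7/58}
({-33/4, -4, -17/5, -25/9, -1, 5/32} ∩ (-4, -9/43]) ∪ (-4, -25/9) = (-4, -25/9] ∪ {-1}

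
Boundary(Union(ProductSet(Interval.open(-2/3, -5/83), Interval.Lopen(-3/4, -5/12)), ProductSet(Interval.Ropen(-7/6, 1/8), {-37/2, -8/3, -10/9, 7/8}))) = Union(ProductSet({-2/3, -5/83}, Interval(-3/4, -5/12)), ProductSet(Interval(-7/6, 1/8), {-37/2, -8/3, -10/9, 7/8}), ProductSet(Interval(-2/3, -5/83), {-3/4, -5/12}))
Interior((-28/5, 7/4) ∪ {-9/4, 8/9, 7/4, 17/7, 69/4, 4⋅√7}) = (-28/5, 7/4)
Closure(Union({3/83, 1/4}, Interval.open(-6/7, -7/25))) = Union({3/83, 1/4}, Interval(-6/7, -7/25))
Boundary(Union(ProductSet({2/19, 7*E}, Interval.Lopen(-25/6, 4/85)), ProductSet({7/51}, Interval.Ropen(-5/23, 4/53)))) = Union(ProductSet({7/51}, Interval(-5/23, 4/53)), ProductSet({2/19, 7*E}, Interval(-25/6, 4/85)))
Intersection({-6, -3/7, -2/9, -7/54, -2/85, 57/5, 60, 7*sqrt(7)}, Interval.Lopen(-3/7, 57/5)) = {-2/9, -7/54, -2/85, 57/5}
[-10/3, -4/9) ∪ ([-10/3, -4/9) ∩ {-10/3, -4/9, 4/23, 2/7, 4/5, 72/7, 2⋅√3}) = [-10/3, -4/9)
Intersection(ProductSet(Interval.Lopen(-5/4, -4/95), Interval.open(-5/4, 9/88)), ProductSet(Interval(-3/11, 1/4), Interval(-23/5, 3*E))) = ProductSet(Interval(-3/11, -4/95), Interval.open(-5/4, 9/88))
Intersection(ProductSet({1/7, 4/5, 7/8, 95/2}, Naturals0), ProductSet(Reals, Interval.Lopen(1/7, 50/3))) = ProductSet({1/7, 4/5, 7/8, 95/2}, Range(1, 17, 1))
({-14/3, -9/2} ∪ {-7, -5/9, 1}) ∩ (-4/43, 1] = {1}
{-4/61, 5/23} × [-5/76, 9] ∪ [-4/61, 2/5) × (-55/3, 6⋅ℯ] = [-4/61, 2/5) × (-55/3, 6⋅ℯ]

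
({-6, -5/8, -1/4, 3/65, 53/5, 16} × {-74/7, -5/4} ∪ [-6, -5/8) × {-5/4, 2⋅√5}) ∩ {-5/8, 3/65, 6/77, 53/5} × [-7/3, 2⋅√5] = {-5/8, 3/65, 53/5} × {-5/4}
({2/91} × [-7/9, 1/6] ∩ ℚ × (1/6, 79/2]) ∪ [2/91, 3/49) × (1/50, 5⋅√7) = [2/91, 3/49) × (1/50, 5⋅√7)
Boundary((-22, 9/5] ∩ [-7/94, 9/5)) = {-7/94, 9/5}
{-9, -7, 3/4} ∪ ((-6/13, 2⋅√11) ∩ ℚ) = {-9, -7} ∪ (ℚ ∩ (-6/13, 2⋅√11))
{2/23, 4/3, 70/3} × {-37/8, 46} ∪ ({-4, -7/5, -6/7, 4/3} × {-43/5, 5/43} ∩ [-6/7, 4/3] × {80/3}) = {2/23, 4/3, 70/3} × {-37/8, 46}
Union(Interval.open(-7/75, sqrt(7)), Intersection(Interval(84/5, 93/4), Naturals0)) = Union(Interval.open(-7/75, sqrt(7)), Range(17, 24, 1))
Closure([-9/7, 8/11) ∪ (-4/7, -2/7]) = [-9/7, 8/11]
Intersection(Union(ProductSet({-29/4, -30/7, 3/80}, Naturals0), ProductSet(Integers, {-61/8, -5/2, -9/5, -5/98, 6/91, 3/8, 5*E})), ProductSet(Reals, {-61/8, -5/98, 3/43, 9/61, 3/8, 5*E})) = ProductSet(Integers, {-61/8, -5/98, 3/8, 5*E})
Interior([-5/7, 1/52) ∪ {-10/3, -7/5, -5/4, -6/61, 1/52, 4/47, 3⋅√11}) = (-5/7, 1/52)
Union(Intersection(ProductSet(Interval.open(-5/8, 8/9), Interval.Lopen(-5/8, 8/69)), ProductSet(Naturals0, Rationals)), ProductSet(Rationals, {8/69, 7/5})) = Union(ProductSet(Range(0, 1, 1), Intersection(Interval.Lopen(-5/8, 8/69), Rationals)), ProductSet(Rationals, {8/69, 7/5}))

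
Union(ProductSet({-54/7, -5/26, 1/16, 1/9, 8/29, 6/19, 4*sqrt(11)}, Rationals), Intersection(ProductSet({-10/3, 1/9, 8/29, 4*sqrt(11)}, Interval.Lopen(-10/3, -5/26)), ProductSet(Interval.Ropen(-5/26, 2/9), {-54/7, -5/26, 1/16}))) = ProductSet({-54/7, -5/26, 1/16, 1/9, 8/29, 6/19, 4*sqrt(11)}, Rationals)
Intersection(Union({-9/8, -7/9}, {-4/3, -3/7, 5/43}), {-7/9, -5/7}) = {-7/9}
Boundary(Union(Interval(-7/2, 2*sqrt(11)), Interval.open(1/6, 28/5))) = {-7/2, 2*sqrt(11)}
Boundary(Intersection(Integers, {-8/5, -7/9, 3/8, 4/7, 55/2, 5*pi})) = EmptySet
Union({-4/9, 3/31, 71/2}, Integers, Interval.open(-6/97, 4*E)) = Union({-4/9, 71/2}, Integers, Interval.open(-6/97, 4*E))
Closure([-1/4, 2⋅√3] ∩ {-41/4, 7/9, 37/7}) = {7/9}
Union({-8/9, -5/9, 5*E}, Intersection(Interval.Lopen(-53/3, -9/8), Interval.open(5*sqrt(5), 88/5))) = {-8/9, -5/9, 5*E}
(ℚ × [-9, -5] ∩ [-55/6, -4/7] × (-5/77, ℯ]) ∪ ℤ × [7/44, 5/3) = ℤ × [7/44, 5/3)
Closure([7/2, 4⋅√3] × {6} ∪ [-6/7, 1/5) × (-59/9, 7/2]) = ({-6/7, 1/5} × [-59/9, 7/2]) ∪ ([-6/7, 1/5] × {-59/9, 7/2}) ∪ ([-6/7, 1/5) × (-59/9, 7/2]) ∪ ([7/2, 4⋅√3] × {6})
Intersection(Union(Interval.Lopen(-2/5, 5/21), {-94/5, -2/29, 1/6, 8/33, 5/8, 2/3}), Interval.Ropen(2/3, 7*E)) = {2/3}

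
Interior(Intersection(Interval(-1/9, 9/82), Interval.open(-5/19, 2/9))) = Interval.open(-1/9, 9/82)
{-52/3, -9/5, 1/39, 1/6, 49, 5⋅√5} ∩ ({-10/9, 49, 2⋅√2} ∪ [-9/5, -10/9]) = {-9/5, 49}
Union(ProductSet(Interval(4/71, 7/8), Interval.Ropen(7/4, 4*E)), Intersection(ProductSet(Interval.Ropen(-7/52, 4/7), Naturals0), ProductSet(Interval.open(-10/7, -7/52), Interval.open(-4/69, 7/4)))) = ProductSet(Interval(4/71, 7/8), Interval.Ropen(7/4, 4*E))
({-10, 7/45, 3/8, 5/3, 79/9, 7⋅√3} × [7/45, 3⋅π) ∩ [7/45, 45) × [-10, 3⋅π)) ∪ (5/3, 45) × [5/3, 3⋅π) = ((5/3, 45) × [5/3, 3⋅π)) ∪ ({7/45, 3/8, 5/3, 79/9, 7⋅√3} × [7/45, 3⋅π))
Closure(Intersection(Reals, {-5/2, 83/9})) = {-5/2, 83/9}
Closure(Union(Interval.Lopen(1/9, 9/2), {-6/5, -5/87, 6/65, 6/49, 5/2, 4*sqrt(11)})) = Union({-6/5, -5/87, 6/65, 4*sqrt(11)}, Interval(1/9, 9/2))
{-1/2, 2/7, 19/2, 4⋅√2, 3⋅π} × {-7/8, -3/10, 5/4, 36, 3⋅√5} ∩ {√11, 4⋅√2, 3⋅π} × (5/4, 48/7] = {4⋅√2, 3⋅π} × {3⋅√5}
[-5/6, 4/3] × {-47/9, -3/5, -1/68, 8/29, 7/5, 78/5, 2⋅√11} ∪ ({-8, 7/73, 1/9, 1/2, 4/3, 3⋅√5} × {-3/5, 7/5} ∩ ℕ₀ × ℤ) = [-5/6, 4/3] × {-47/9, -3/5, -1/68, 8/29, 7/5, 78/5, 2⋅√11}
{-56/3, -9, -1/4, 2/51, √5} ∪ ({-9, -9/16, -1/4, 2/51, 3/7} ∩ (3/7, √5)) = {-56/3, -9, -1/4, 2/51, √5}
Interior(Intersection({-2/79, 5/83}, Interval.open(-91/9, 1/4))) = EmptySet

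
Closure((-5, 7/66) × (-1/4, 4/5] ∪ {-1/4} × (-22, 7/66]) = ({-1/4} × [-22, 7/66]) ∪ ({-5, 7/66} × [-1/4, 4/5]) ∪ ([-5, 7/66] × {-1/4, 4/5}) ∪ ((-5, 7/66) × (-1/4, 4/5])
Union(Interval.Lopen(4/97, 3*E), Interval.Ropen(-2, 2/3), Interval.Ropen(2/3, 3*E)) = Interval(-2, 3*E)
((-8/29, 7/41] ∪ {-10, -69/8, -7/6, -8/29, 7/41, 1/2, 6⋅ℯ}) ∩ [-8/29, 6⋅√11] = [-8/29, 7/41] ∪ {1/2, 6⋅ℯ}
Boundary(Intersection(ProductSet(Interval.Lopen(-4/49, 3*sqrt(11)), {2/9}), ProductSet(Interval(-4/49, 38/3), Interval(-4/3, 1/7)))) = EmptySet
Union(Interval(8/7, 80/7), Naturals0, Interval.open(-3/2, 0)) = Union(Interval.Lopen(-3/2, 0), Interval(8/7, 80/7), Naturals0)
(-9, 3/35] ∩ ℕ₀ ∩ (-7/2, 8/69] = {0}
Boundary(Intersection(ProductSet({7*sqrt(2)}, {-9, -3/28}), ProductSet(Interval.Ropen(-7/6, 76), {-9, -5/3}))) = ProductSet({7*sqrt(2)}, {-9})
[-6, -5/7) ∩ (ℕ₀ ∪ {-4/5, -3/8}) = {-4/5}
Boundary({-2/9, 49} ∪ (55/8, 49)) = {-2/9, 55/8, 49}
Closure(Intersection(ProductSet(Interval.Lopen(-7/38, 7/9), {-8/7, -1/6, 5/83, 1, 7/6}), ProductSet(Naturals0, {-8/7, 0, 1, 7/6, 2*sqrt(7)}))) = ProductSet(Range(0, 1, 1), {-8/7, 1, 7/6})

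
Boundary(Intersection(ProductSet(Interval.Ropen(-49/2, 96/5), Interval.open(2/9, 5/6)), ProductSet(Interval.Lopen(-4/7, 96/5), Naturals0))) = EmptySet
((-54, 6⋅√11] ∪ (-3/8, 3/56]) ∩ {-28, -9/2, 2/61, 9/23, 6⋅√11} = {-28, -9/2, 2/61, 9/23, 6⋅√11}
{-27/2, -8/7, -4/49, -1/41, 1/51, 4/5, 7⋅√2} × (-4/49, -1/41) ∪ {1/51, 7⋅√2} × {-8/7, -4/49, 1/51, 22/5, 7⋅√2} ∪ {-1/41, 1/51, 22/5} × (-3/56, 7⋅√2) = ({-1/41, 1/51, 22/5} × (-3/56, 7⋅√2)) ∪ ({1/51, 7⋅√2} × {-8/7, -4/49, 1/51, 22/5, 7⋅√2}) ∪ ({-27/2, -8/7, -4/49, -1/41, 1/51, 4/5, 7⋅√2} × (-4/49, -1/41))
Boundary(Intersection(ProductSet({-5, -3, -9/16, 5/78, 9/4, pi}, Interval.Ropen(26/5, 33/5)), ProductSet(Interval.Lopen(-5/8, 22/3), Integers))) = ProductSet({-9/16, 5/78, 9/4, pi}, Range(6, 7, 1))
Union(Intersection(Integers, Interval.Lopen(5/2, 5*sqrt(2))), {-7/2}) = Union({-7/2}, Range(3, 8, 1))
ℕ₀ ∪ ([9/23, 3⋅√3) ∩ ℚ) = ℕ₀ ∪ (ℚ ∩ [9/23, 3⋅√3))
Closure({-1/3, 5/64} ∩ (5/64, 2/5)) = ∅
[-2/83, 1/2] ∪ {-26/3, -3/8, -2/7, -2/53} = {-26/3, -3/8, -2/7, -2/53} ∪ [-2/83, 1/2]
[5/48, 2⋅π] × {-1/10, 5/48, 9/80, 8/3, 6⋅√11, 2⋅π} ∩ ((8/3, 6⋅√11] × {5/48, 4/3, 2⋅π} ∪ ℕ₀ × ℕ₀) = (8/3, 2⋅π] × {5/48, 2⋅π}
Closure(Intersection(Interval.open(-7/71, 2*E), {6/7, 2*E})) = {6/7}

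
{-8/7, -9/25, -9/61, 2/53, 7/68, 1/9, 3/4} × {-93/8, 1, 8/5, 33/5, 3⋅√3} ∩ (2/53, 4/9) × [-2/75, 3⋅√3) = {7/68, 1/9} × {1, 8/5}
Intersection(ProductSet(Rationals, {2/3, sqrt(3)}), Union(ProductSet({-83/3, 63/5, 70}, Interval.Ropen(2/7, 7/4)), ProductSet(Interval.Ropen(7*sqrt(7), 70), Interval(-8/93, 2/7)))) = ProductSet({-83/3, 63/5, 70}, {2/3, sqrt(3)})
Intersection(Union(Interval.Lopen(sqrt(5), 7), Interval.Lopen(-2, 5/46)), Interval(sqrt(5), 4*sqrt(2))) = Interval.Lopen(sqrt(5), 4*sqrt(2))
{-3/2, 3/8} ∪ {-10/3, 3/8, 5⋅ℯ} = {-10/3, -3/2, 3/8, 5⋅ℯ}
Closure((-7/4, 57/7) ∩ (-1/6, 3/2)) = [-1/6, 3/2]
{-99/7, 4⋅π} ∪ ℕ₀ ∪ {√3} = {-99/7, √3, 4⋅π} ∪ ℕ₀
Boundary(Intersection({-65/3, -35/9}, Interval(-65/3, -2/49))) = {-65/3, -35/9}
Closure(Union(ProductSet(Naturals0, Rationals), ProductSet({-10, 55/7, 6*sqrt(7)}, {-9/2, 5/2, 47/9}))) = Union(ProductSet({-10, 55/7, 6*sqrt(7)}, {-9/2, 5/2, 47/9}), ProductSet(Naturals0, Reals))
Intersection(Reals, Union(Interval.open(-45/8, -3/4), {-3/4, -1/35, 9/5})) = Union({-1/35, 9/5}, Interval.Lopen(-45/8, -3/4))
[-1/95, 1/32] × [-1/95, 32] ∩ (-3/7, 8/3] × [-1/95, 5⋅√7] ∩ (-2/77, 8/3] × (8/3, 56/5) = [-1/95, 1/32] × (8/3, 56/5)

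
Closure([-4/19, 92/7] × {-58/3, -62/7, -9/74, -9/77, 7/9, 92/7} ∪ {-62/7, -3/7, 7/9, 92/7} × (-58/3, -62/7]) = ({-62/7, -3/7, 7/9, 92/7} × [-58/3, -62/7]) ∪ ([-4/19, 92/7] × {-58/3, -62/7, -9/74, -9/77, 7/9, 92/7})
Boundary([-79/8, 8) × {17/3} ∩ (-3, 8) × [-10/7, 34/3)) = [-3, 8] × {17/3}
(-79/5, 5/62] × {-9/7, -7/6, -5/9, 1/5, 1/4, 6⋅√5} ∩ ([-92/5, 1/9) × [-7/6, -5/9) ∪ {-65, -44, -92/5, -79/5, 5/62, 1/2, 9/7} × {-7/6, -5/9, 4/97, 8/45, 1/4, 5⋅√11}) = ({5/62} × {-7/6, -5/9, 1/4}) ∪ ((-79/5, 5/62] × {-7/6})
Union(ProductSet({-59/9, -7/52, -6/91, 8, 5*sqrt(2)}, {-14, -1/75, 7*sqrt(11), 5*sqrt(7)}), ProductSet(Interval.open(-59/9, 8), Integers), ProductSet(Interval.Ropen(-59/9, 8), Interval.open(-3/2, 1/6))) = Union(ProductSet({-59/9, -7/52, -6/91, 8, 5*sqrt(2)}, {-14, -1/75, 7*sqrt(11), 5*sqrt(7)}), ProductSet(Interval.Ropen(-59/9, 8), Interval.open(-3/2, 1/6)), ProductSet(Interval.open(-59/9, 8), Integers))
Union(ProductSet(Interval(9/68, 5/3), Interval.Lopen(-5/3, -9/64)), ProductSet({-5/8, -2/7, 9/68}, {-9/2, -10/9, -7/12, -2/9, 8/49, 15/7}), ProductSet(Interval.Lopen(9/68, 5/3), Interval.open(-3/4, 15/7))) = Union(ProductSet({-5/8, -2/7, 9/68}, {-9/2, -10/9, -7/12, -2/9, 8/49, 15/7}), ProductSet(Interval(9/68, 5/3), Interval.Lopen(-5/3, -9/64)), ProductSet(Interval.Lopen(9/68, 5/3), Interval.open(-3/4, 15/7)))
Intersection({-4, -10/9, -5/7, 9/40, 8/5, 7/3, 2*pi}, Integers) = {-4}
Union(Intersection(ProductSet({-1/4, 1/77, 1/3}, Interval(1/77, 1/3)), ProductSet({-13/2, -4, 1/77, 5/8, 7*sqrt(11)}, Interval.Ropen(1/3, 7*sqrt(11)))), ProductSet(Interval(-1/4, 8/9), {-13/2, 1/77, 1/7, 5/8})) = Union(ProductSet({1/77}, {1/3}), ProductSet(Interval(-1/4, 8/9), {-13/2, 1/77, 1/7, 5/8}))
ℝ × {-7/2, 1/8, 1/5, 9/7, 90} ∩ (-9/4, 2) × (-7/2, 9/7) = (-9/4, 2) × {1/8, 1/5}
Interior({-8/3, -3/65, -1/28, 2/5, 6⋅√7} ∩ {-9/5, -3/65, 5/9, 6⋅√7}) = ∅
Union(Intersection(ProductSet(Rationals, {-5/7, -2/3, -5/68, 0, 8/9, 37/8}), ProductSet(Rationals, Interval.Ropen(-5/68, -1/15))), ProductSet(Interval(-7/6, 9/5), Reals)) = Union(ProductSet(Interval(-7/6, 9/5), Reals), ProductSet(Rationals, {-5/68}))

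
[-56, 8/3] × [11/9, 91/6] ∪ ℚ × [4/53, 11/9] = (ℚ × [4/53, 11/9]) ∪ ([-56, 8/3] × [11/9, 91/6])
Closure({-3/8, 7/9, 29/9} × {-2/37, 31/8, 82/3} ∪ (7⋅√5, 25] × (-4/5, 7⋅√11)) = ({-3/8, 7/9, 29/9} × {-2/37, 31/8, 82/3}) ∪ ({25, 7⋅√5} × [-4/5, 7⋅√11]) ∪ ([7⋅√5, 25] × {-4/5, 7⋅√11}) ∪ ((7⋅√5, 25] × (-4/5, 7⋅√11))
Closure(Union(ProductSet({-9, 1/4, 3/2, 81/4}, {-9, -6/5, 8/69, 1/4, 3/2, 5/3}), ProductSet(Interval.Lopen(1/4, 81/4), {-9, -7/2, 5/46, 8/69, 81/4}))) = Union(ProductSet({-9, 1/4, 3/2, 81/4}, {-9, -6/5, 8/69, 1/4, 3/2, 5/3}), ProductSet(Interval(1/4, 81/4), {-9, -7/2, 5/46, 8/69, 81/4}))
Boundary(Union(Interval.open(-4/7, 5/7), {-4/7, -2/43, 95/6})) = {-4/7, 5/7, 95/6}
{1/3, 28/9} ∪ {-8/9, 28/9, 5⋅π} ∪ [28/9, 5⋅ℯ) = {-8/9, 1/3, 5⋅π} ∪ [28/9, 5⋅ℯ)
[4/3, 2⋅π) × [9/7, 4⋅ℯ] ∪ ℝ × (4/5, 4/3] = (ℝ × (4/5, 4/3]) ∪ ([4/3, 2⋅π) × [9/7, 4⋅ℯ])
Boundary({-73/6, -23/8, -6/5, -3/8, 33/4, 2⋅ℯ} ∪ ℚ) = ℝ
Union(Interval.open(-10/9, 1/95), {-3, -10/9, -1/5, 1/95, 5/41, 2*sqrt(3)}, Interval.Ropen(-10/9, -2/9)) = Union({-3, 5/41, 2*sqrt(3)}, Interval(-10/9, 1/95))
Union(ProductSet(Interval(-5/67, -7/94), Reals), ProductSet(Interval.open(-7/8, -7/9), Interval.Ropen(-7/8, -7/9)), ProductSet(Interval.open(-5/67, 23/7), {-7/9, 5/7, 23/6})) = Union(ProductSet(Interval.open(-7/8, -7/9), Interval.Ropen(-7/8, -7/9)), ProductSet(Interval(-5/67, -7/94), Reals), ProductSet(Interval.open(-5/67, 23/7), {-7/9, 5/7, 23/6}))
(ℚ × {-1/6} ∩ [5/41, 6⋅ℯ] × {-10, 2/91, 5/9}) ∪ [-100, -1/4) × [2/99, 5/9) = [-100, -1/4) × [2/99, 5/9)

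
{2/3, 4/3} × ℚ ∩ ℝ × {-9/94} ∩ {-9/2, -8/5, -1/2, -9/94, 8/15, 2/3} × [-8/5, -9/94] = {2/3} × {-9/94}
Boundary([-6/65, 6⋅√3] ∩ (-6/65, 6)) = {-6/65, 6}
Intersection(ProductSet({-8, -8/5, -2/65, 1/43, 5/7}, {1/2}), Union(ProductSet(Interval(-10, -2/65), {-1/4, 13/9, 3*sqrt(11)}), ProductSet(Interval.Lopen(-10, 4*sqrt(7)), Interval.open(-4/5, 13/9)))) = ProductSet({-8, -8/5, -2/65, 1/43, 5/7}, {1/2})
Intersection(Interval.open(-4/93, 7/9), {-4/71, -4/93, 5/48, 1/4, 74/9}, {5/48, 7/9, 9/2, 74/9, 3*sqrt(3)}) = {5/48}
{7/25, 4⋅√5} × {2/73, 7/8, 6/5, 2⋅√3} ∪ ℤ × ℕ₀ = (ℤ × ℕ₀) ∪ ({7/25, 4⋅√5} × {2/73, 7/8, 6/5, 2⋅√3})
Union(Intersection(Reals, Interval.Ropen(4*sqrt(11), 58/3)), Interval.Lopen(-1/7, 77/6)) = Union(Interval.Lopen(-1/7, 77/6), Interval.Ropen(4*sqrt(11), 58/3))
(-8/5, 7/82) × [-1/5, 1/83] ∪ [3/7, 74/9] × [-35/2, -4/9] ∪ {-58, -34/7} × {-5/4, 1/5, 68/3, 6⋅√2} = ((-8/5, 7/82) × [-1/5, 1/83]) ∪ ([3/7, 74/9] × [-35/2, -4/9]) ∪ ({-58, -34/7} × {-5/4, 1/5, 68/3, 6⋅√2})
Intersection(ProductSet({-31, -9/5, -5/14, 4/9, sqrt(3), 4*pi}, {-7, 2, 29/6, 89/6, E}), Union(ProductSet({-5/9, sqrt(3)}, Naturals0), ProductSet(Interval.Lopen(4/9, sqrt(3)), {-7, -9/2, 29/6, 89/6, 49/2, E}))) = ProductSet({sqrt(3)}, {-7, 2, 29/6, 89/6, E})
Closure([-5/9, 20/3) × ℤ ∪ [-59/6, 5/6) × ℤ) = [-59/6, 20/3] × ℤ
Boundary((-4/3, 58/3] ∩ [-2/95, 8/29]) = {-2/95, 8/29}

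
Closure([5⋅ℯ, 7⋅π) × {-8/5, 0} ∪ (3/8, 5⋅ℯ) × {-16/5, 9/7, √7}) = ([5⋅ℯ, 7⋅π] × {-8/5, 0}) ∪ ([3/8, 5⋅ℯ] × {-16/5, 9/7, √7})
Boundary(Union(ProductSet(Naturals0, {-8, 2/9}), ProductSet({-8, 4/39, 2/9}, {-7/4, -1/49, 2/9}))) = Union(ProductSet({-8, 4/39, 2/9}, {-7/4, -1/49, 2/9}), ProductSet(Naturals0, {-8, 2/9}))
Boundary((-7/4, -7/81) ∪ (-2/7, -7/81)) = {-7/4, -7/81}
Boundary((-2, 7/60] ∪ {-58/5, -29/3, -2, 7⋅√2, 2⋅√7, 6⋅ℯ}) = {-58/5, -29/3, -2, 7/60, 7⋅√2, 2⋅√7, 6⋅ℯ}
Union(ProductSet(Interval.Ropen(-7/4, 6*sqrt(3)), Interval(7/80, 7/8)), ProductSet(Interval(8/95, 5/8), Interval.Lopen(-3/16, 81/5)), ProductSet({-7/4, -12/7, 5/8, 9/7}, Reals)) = Union(ProductSet({-7/4, -12/7, 5/8, 9/7}, Reals), ProductSet(Interval.Ropen(-7/4, 6*sqrt(3)), Interval(7/80, 7/8)), ProductSet(Interval(8/95, 5/8), Interval.Lopen(-3/16, 81/5)))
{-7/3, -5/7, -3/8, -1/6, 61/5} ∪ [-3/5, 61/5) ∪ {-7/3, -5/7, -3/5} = {-7/3, -5/7} ∪ [-3/5, 61/5]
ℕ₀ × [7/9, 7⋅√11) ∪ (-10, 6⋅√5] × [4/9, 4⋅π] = (ℕ₀ × [7/9, 7⋅√11)) ∪ ((-10, 6⋅√5] × [4/9, 4⋅π])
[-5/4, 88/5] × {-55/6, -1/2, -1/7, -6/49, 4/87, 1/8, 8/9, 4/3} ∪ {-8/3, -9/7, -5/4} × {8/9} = ({-8/3, -9/7, -5/4} × {8/9}) ∪ ([-5/4, 88/5] × {-55/6, -1/2, -1/7, -6/49, 4/87, 1/8, 8/9, 4/3})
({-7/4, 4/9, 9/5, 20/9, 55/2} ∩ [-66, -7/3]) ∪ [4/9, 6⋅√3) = [4/9, 6⋅√3)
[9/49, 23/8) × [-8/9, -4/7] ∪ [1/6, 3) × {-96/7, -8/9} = ([1/6, 3) × {-96/7, -8/9}) ∪ ([9/49, 23/8) × [-8/9, -4/7])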